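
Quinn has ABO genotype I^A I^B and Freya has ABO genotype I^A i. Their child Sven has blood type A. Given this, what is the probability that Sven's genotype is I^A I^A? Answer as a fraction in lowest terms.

1/2

Cross I^A I^B × I^A i → 1/4 I^A I^A, 1/4 I^A I^B, 1/4 I^A i, 1/4 I^B i.
Type-A genotypes among offspring: I^A I^A (1/4), I^A i (1/4); total 1/2.
P(I^A I^A | type A) = (1/4) / (1/2) = 1/2.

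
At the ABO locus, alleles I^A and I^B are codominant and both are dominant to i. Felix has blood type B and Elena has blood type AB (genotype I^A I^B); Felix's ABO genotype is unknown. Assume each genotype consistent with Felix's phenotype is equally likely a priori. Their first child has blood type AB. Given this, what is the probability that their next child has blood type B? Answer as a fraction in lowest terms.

Possible genotypes: Felix ∈ {I^B I^B, I^B i}; Elena ∈ {I^A I^B}.
Weight each parental genotype pair by prior × P(type-AB child):
  I^B I^B × I^A I^B: posterior weight 2/3; P(next child type B) = 1/2.
  I^B i × I^A I^B: posterior weight 1/3; P(next child type B) = 1/2.
Weighted sum = 1/2.

1/2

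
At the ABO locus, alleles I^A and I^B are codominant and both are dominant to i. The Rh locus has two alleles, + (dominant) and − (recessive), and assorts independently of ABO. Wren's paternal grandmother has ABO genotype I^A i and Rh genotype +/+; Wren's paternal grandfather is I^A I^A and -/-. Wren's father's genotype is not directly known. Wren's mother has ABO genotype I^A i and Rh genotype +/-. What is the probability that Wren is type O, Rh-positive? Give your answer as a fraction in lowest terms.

3/32

Wren's father's ABO genotype from I^A i × I^A I^A: 1/2 I^A I^A, 1/2 I^A i.
Crossing each possibility with the mother I^A i and summing P(type O): 1/2·0 + 1/2·1/4 = 1/8.
Similarly for Rh via the father's Rh distribution: P(Rh+) = 3/4.
Independent loci: 1/8 × 3/4 = 3/32.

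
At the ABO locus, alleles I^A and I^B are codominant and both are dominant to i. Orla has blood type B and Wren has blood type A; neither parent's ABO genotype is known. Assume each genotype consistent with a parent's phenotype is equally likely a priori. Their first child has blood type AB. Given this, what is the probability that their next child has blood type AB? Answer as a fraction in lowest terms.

25/36

Possible genotypes: Orla ∈ {I^B I^B, I^B i}; Wren ∈ {I^A I^A, I^A i}.
Weight each parental genotype pair by prior × P(type-AB child):
  I^B I^B × I^A I^A: posterior weight 4/9; P(next child type AB) = 1.
  I^B I^B × I^A i: posterior weight 2/9; P(next child type AB) = 1/2.
  I^B i × I^A I^A: posterior weight 2/9; P(next child type AB) = 1/2.
  I^B i × I^A i: posterior weight 1/9; P(next child type AB) = 1/4.
Weighted sum = 25/36.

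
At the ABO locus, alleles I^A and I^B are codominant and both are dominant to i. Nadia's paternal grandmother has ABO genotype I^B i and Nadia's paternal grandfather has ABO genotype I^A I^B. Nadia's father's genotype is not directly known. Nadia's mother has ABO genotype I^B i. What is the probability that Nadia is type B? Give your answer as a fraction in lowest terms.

5/8

Nadia's father's ABO genotype from I^B i × I^A I^B: 1/4 I^A I^B, 1/4 I^A i, 1/4 I^B I^B, 1/4 I^B i.
Crossing each possibility with the mother I^B i and summing P(type B): 1/4·1/2 + 1/4·1/4 + 1/4·1 + 1/4·3/4 = 5/8.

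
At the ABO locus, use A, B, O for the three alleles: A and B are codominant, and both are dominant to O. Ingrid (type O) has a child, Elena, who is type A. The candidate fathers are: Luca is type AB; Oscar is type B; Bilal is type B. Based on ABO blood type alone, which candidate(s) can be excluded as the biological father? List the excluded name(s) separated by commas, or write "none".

A candidate is excluded only if no genotype consistent with his phenotype could produce a type A child with a type O mother.
Oscar (type B): no genotype consistent with that phenotype can produce a type-A child with a type-O mother.
Bilal (type B): no genotype consistent with that phenotype can produce a type-A child with a type-O mother.

Oscar, Bilal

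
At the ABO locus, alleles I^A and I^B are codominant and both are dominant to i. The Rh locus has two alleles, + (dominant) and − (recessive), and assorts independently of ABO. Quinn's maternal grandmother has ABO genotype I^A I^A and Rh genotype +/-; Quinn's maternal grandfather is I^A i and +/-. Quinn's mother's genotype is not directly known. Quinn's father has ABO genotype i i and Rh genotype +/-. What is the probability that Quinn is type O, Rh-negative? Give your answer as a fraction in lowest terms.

1/16

Quinn's mother's ABO genotype from I^A I^A × I^A i: 1/2 I^A I^A, 1/2 I^A i.
Crossing each possibility with the father i i and summing P(type O): 1/2·0 + 1/2·1/2 = 1/4.
Similarly for Rh via the mother's Rh distribution: P(Rh-) = 1/4.
Independent loci: 1/4 × 1/4 = 1/16.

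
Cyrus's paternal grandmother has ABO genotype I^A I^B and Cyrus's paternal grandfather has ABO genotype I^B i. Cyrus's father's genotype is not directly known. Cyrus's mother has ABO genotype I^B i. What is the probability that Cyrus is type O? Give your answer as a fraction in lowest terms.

Cyrus's father's ABO genotype from I^A I^B × I^B i: 1/4 I^A I^B, 1/4 I^A i, 1/4 I^B I^B, 1/4 I^B i.
Crossing each possibility with the mother I^B i and summing P(type O): 1/4·0 + 1/4·1/4 + 1/4·0 + 1/4·1/4 = 1/8.

1/8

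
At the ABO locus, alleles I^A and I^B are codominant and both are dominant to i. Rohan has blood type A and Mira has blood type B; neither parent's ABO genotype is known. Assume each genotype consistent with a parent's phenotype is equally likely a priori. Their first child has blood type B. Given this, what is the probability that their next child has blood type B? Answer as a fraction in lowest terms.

5/12

Possible genotypes: Rohan ∈ {I^A I^A, I^A i}; Mira ∈ {I^B I^B, I^B i}.
Weight each parental genotype pair by prior × P(type-B child):
  I^A i × I^B I^B: posterior weight 2/3; P(next child type B) = 1/2.
  I^A i × I^B i: posterior weight 1/3; P(next child type B) = 1/4.
Weighted sum = 5/12.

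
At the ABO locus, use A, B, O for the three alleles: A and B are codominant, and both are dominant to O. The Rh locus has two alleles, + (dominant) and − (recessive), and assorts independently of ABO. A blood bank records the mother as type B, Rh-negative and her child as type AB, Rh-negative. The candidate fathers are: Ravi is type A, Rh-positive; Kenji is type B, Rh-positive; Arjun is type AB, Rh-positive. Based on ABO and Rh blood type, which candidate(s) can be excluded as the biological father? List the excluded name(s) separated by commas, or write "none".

A candidate is excluded only if no genotype consistent with his phenotype could produce a type AB, Rh-negative child with a type B, Rh-negative mother.
Kenji (type B, Rh+): no genotype consistent with that phenotype can produce a type-AB Rh- child with a type-B mother.

Kenji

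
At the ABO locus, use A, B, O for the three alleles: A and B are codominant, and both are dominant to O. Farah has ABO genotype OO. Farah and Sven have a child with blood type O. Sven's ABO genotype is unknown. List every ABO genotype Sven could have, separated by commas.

AO, BO, OO

For each candidate genotype of Sven, check whether crossing it with OO can produce every observed child phenotype.
  AA → possible child types {A} ✗
  AB → possible child types {A, B} ✗
  AO → possible child types {O, A} ✓
  BB → possible child types {B} ✗
  BO → possible child types {O, B} ✓
  OO → possible child types {O} ✓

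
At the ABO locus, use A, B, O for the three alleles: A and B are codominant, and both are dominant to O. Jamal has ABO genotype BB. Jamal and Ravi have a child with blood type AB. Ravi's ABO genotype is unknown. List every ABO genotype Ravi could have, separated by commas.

AA, AB, AO

For each candidate genotype of Ravi, check whether crossing it with BB can produce every observed child phenotype.
  AA → possible child types {AB} ✓
  AB → possible child types {B, AB} ✓
  AO → possible child types {B, AB} ✓
  BB → possible child types {B} ✗
  BO → possible child types {B} ✗
  OO → possible child types {B} ✗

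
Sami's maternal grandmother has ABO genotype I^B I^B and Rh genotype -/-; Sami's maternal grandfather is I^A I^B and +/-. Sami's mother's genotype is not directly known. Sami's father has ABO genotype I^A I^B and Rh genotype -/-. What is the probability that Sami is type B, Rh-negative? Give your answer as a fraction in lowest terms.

9/32

Sami's mother's ABO genotype from I^B I^B × I^A I^B: 1/2 I^A I^B, 1/2 I^B I^B.
Crossing each possibility with the father I^A I^B and summing P(type B): 1/2·1/4 + 1/2·1/2 = 3/8.
Similarly for Rh via the mother's Rh distribution: P(Rh-) = 3/4.
Independent loci: 3/8 × 3/4 = 9/32.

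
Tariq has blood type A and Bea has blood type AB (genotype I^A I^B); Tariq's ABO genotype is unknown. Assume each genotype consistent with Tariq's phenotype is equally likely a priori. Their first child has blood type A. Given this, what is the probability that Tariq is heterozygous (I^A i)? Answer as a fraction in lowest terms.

Possible genotypes: Tariq ∈ {I^A I^A, I^A i}; Bea ∈ {I^A I^B}.
Weight each parental genotype pair by prior × P(type-A child):
  I^A I^A × I^A I^B: posterior weight 1/2.
  I^A i × I^A I^B: posterior weight 1/2.
Sum the posterior weight over pairs where Tariq is I^A i: 1/2.

1/2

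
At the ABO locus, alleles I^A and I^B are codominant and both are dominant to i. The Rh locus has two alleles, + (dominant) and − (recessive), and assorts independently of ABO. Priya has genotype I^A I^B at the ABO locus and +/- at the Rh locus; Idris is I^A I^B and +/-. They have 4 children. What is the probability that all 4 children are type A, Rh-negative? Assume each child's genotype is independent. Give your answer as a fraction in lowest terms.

ABO cross I^A I^B × I^A I^B → 1/4 A, 1/4 B, 1/2 AB.
Rh cross +/- × +/- → 3/4 Rh+, 1/4 Rh-; so P(type A, Rh-negative) = 1/4 × 1/4 = 1/16 per child.
All 4 independent: (1/16)^4 = 1/65536.

1/65536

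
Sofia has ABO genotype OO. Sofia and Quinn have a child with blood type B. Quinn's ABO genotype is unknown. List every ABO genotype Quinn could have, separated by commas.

AB, BB, BO

For each candidate genotype of Quinn, check whether crossing it with OO can produce every observed child phenotype.
  AA → possible child types {A} ✗
  AB → possible child types {A, B} ✓
  AO → possible child types {O, A} ✗
  BB → possible child types {B} ✓
  BO → possible child types {O, B} ✓
  OO → possible child types {O} ✗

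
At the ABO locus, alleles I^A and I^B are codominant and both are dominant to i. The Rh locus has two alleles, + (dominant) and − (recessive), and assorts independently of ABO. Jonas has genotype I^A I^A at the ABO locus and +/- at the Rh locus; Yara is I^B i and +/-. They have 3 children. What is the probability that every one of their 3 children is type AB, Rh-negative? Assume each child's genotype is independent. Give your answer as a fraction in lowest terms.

ABO cross I^A I^A × I^B i → 1/2 A, 1/2 AB.
Rh cross +/- × +/- → 3/4 Rh+, 1/4 Rh-; so P(type AB, Rh-negative) = 1/2 × 1/4 = 1/8 per child.
All 3 independent: (1/8)^3 = 1/512.

1/512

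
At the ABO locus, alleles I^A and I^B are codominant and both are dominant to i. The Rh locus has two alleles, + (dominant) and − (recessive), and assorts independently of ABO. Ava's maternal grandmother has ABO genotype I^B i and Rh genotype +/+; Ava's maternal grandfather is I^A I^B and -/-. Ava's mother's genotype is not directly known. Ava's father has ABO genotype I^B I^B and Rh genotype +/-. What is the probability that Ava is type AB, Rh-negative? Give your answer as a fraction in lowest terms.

1/16

Ava's mother's ABO genotype from I^B i × I^A I^B: 1/4 I^A I^B, 1/4 I^A i, 1/4 I^B I^B, 1/4 I^B i.
Crossing each possibility with the father I^B I^B and summing P(type AB): 1/4·1/2 + 1/4·1/2 + 1/4·0 + 1/4·0 = 1/4.
Similarly for Rh via the mother's Rh distribution: P(Rh-) = 1/4.
Independent loci: 1/4 × 1/4 = 1/16.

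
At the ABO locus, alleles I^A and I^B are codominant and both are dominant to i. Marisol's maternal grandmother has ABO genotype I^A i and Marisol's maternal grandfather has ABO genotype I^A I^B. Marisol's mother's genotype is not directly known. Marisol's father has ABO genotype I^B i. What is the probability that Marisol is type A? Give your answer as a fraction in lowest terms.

1/4

Marisol's mother's ABO genotype from I^A i × I^A I^B: 1/4 I^A I^A, 1/4 I^A I^B, 1/4 I^A i, 1/4 I^B i.
Crossing each possibility with the father I^B i and summing P(type A): 1/4·1/2 + 1/4·1/4 + 1/4·1/4 + 1/4·0 = 1/4.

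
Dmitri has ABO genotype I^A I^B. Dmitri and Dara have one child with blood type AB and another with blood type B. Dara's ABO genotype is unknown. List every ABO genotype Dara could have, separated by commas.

For each candidate genotype of Dara, check whether crossing it with I^A I^B can produce every observed child phenotype.
  I^A I^A → possible child types {A, AB} ✗
  I^A I^B → possible child types {A, B, AB} ✓
  I^A i → possible child types {A, B, AB} ✓
  I^B I^B → possible child types {B, AB} ✓
  I^B i → possible child types {A, B, AB} ✓
  i i → possible child types {A, B} ✗

I^A I^B, I^A i, I^B I^B, I^B i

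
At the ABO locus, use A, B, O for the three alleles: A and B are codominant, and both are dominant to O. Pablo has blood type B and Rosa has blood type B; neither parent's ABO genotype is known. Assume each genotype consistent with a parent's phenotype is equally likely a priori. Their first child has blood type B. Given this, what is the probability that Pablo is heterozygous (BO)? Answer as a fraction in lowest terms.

Possible genotypes: Pablo ∈ {BB, BO}; Rosa ∈ {BB, BO}.
Weight each parental genotype pair by prior × P(type-B child):
  BB × BB: posterior weight 4/15.
  BB × BO: posterior weight 4/15.
  BO × BB: posterior weight 4/15.
  BO × BO: posterior weight 1/5.
Sum the posterior weight over pairs where Pablo is BO: 7/15.

7/15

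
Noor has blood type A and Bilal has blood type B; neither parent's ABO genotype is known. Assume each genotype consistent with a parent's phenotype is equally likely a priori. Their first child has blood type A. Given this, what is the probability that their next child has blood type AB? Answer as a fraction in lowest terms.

5/12

Possible genotypes: Noor ∈ {AA, AO}; Bilal ∈ {BB, BO}.
Weight each parental genotype pair by prior × P(type-A child):
  AA × BO: posterior weight 2/3; P(next child type AB) = 1/2.
  AO × BO: posterior weight 1/3; P(next child type AB) = 1/4.
Weighted sum = 5/12.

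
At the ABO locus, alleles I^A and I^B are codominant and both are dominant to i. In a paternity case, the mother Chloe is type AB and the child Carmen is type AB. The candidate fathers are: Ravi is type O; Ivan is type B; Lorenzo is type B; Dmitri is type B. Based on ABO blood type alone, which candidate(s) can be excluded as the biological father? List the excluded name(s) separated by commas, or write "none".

Ravi

A candidate is excluded only if no genotype consistent with his phenotype could produce a type AB child with a type AB mother.
Ravi (type O): no genotype consistent with that phenotype can produce a type-AB child with a type-AB mother.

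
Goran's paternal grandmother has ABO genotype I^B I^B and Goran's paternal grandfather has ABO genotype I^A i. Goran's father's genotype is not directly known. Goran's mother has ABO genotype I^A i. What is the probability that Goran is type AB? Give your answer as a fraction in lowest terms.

1/4

Goran's father's ABO genotype from I^B I^B × I^A i: 1/2 I^A I^B, 1/2 I^B i.
Crossing each possibility with the mother I^A i and summing P(type AB): 1/2·1/4 + 1/2·1/4 = 1/4.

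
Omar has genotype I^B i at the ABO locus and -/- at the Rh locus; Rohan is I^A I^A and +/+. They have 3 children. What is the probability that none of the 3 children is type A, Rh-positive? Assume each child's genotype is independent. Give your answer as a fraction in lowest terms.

1/8

ABO cross I^B i × I^A I^A → 1/2 A, 1/2 AB.
Rh cross -/- × +/+ → 1 Rh+; so P(type A, Rh-positive) = 1/2 × 1 = 1/2 per child.
P(not type A, Rh-positive) = 1/2 for one child; (1/2)^3 = 1/8.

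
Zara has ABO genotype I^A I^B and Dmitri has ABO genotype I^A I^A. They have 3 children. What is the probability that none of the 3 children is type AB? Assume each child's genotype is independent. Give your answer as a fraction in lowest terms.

ABO cross I^A I^B × I^A I^A → 1/2 A, 1/2 AB.
So P(type AB) = 1/2 per child.
P(not type AB) = 1/2 for one child; (1/2)^3 = 1/8.

1/8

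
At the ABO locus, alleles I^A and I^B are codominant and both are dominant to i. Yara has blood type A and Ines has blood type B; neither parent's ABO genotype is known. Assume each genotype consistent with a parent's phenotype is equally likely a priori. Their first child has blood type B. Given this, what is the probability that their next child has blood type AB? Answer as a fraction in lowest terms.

Possible genotypes: Yara ∈ {I^A I^A, I^A i}; Ines ∈ {I^B I^B, I^B i}.
Weight each parental genotype pair by prior × P(type-B child):
  I^A i × I^B I^B: posterior weight 2/3; P(next child type AB) = 1/2.
  I^A i × I^B i: posterior weight 1/3; P(next child type AB) = 1/4.
Weighted sum = 5/12.

5/12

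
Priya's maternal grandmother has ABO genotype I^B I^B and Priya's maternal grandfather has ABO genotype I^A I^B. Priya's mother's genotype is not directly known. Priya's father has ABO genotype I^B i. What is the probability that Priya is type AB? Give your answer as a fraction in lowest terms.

1/8

Priya's mother's ABO genotype from I^B I^B × I^A I^B: 1/2 I^A I^B, 1/2 I^B I^B.
Crossing each possibility with the father I^B i and summing P(type AB): 1/2·1/4 + 1/2·0 = 1/8.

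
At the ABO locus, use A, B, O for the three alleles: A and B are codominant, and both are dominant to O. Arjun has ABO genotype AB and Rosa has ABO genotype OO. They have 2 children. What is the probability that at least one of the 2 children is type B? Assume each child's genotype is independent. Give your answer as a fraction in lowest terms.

ABO cross AB × OO → 1/2 A, 1/2 B.
So P(type B) = 1/2 per child.
P(none) = (1/2)^2 = 1/4; P(at least one) = 1 − 1/4 = 3/4.

3/4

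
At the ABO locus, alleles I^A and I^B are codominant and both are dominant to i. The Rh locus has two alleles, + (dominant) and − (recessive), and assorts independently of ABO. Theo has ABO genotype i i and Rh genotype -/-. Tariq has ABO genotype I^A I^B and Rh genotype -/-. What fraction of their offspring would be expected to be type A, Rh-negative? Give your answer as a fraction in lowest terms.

1/2

ABO cross i i × I^A I^B → offspring phenotypes: 1/2 A, 1/2 B.
Rh cross -/- × -/- → 1 Rh-.
Independent loci: P(type A, Rh-negative) = 1/2 × 1 = 1/2.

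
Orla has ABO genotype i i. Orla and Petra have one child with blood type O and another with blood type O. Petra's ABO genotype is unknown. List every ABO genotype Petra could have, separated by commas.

I^A i, I^B i, i i

For each candidate genotype of Petra, check whether crossing it with i i can produce every observed child phenotype.
  I^A I^A → possible child types {A} ✗
  I^A I^B → possible child types {A, B} ✗
  I^A i → possible child types {O, A} ✓
  I^B I^B → possible child types {B} ✗
  I^B i → possible child types {O, B} ✓
  i i → possible child types {O} ✓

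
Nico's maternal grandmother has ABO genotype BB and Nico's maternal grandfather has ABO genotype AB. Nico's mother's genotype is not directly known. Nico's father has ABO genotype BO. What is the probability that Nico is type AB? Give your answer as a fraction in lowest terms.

Nico's mother's ABO genotype from BB × AB: 1/2 AB, 1/2 BB.
Crossing each possibility with the father BO and summing P(type AB): 1/2·1/4 + 1/2·0 = 1/8.

1/8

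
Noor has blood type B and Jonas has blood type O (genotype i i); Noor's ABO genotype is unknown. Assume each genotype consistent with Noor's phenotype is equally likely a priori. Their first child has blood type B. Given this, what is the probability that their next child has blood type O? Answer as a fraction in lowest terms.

Possible genotypes: Noor ∈ {I^B I^B, I^B i}; Jonas ∈ {i i}.
Weight each parental genotype pair by prior × P(type-B child):
  I^B I^B × i i: posterior weight 2/3; P(next child type O) = 0.
  I^B i × i i: posterior weight 1/3; P(next child type O) = 1/2.
Weighted sum = 1/6.

1/6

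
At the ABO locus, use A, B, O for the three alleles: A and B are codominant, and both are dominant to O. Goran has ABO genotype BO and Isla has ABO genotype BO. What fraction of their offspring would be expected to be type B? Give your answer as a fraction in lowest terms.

ABO cross BO × BO → offspring phenotypes: 1/4 O, 3/4 B.
So P(type B) = 3/4.

3/4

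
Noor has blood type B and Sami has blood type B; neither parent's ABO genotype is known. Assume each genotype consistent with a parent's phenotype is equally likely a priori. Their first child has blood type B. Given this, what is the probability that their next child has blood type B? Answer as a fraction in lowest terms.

Possible genotypes: Noor ∈ {I^B I^B, I^B i}; Sami ∈ {I^B I^B, I^B i}.
Weight each parental genotype pair by prior × P(type-B child):
  I^B I^B × I^B I^B: posterior weight 4/15; P(next child type B) = 1.
  I^B I^B × I^B i: posterior weight 4/15; P(next child type B) = 1.
  I^B i × I^B I^B: posterior weight 4/15; P(next child type B) = 1.
  I^B i × I^B i: posterior weight 1/5; P(next child type B) = 3/4.
Weighted sum = 19/20.

19/20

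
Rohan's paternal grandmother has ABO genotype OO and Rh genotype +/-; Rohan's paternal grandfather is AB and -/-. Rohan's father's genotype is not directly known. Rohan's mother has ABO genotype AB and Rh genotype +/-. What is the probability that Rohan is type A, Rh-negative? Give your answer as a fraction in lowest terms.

9/64

Rohan's father's ABO genotype from OO × AB: 1/2 AO, 1/2 BO.
Crossing each possibility with the mother AB and summing P(type A): 1/2·1/2 + 1/2·1/4 = 3/8.
Similarly for Rh via the father's Rh distribution: P(Rh-) = 3/8.
Independent loci: 3/8 × 3/8 = 9/64.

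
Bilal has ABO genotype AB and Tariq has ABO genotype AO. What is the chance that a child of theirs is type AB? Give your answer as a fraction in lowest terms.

ABO cross AB × AO → offspring phenotypes: 1/2 A, 1/4 B, 1/4 AB.
So P(type AB) = 1/4.

1/4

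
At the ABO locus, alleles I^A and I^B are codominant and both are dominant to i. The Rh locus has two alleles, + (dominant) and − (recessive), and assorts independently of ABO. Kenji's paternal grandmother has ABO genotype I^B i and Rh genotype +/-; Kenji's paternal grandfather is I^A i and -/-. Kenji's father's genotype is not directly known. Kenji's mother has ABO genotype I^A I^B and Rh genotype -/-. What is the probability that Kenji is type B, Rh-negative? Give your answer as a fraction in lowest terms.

Kenji's father's ABO genotype from I^B i × I^A i: 1/4 I^A I^B, 1/4 I^A i, 1/4 I^B i, 1/4 i i.
Crossing each possibility with the mother I^A I^B and summing P(type B): 1/4·1/4 + 1/4·1/4 + 1/4·1/2 + 1/4·1/2 = 3/8.
Similarly for Rh via the father's Rh distribution: P(Rh-) = 3/4.
Independent loci: 3/8 × 3/4 = 9/32.

9/32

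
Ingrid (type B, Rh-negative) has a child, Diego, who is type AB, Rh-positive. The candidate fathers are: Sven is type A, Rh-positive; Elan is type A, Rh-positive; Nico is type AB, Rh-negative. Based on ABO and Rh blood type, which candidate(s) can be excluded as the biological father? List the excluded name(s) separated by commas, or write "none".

Nico

A candidate is excluded only if no genotype consistent with his phenotype could produce a type AB, Rh-positive child with a type B, Rh-negative mother.
Nico (type AB, Rh-): no genotype consistent with that phenotype can produce a type-AB Rh+ child with a type-B mother.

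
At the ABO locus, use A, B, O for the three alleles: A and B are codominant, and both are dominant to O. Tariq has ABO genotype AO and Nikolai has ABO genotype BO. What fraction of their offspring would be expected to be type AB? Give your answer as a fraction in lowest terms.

ABO cross AO × BO → offspring phenotypes: 1/4 O, 1/4 A, 1/4 B, 1/4 AB.
So P(type AB) = 1/4.

1/4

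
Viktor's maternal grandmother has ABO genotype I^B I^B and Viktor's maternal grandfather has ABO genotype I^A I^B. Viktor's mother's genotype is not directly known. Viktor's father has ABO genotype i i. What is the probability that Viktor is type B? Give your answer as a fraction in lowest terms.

3/4

Viktor's mother's ABO genotype from I^B I^B × I^A I^B: 1/2 I^A I^B, 1/2 I^B I^B.
Crossing each possibility with the father i i and summing P(type B): 1/2·1/2 + 1/2·1 = 3/4.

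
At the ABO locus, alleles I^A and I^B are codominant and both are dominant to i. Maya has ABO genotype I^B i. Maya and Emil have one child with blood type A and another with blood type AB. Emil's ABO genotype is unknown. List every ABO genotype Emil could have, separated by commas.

I^A I^A, I^A I^B, I^A i

For each candidate genotype of Emil, check whether crossing it with I^B i can produce every observed child phenotype.
  I^A I^A → possible child types {A, AB} ✓
  I^A I^B → possible child types {A, B, AB} ✓
  I^A i → possible child types {O, A, B, AB} ✓
  I^B I^B → possible child types {B} ✗
  I^B i → possible child types {O, B} ✗
  i i → possible child types {O, B} ✗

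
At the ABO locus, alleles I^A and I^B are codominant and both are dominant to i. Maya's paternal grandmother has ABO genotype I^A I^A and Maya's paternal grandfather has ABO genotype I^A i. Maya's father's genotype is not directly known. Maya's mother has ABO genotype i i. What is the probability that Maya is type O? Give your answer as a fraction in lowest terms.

1/4

Maya's father's ABO genotype from I^A I^A × I^A i: 1/2 I^A I^A, 1/2 I^A i.
Crossing each possibility with the mother i i and summing P(type O): 1/2·0 + 1/2·1/2 = 1/4.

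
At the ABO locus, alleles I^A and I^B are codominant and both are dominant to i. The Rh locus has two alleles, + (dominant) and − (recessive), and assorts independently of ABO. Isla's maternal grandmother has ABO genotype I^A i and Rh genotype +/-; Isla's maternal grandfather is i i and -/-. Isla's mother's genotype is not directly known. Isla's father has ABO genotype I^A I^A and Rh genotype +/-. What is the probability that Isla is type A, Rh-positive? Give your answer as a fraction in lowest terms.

5/8

Isla's mother's ABO genotype from I^A i × i i: 1/2 I^A i, 1/2 i i.
Crossing each possibility with the father I^A I^A and summing P(type A): 1/2·1 + 1/2·1 = 1.
Similarly for Rh via the mother's Rh distribution: P(Rh+) = 5/8.
Independent loci: 1 × 5/8 = 5/8.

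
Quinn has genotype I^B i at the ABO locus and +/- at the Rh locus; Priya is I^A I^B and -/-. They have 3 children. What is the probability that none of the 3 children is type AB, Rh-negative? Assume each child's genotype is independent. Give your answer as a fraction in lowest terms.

343/512

ABO cross I^B i × I^A I^B → 1/4 A, 1/2 B, 1/4 AB.
Rh cross +/- × -/- → 1/2 Rh+, 1/2 Rh-; so P(type AB, Rh-negative) = 1/4 × 1/2 = 1/8 per child.
P(not type AB, Rh-negative) = 7/8 for one child; (7/8)^3 = 343/512.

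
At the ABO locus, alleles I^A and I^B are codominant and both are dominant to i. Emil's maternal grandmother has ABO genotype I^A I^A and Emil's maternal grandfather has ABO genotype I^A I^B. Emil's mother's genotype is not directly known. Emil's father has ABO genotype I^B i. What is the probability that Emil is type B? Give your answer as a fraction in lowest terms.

Emil's mother's ABO genotype from I^A I^A × I^A I^B: 1/2 I^A I^A, 1/2 I^A I^B.
Crossing each possibility with the father I^B i and summing P(type B): 1/2·0 + 1/2·1/2 = 1/4.

1/4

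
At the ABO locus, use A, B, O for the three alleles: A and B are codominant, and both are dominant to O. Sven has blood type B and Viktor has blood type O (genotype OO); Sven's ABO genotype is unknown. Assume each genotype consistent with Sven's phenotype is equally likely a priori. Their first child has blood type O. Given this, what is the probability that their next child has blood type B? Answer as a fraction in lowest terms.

1/2

Possible genotypes: Sven ∈ {BB, BO}; Viktor ∈ {OO}.
Weight each parental genotype pair by prior × P(type-O child):
  BO × OO: posterior weight 1; P(next child type B) = 1/2.
Weighted sum = 1/2.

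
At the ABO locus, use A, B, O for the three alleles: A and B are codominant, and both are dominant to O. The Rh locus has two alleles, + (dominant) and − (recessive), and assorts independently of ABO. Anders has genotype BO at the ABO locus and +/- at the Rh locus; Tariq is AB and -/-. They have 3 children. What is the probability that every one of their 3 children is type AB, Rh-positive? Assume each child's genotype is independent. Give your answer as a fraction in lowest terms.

ABO cross BO × AB → 1/4 A, 1/2 B, 1/4 AB.
Rh cross +/- × -/- → 1/2 Rh+, 1/2 Rh-; so P(type AB, Rh-positive) = 1/4 × 1/2 = 1/8 per child.
All 3 independent: (1/8)^3 = 1/512.

1/512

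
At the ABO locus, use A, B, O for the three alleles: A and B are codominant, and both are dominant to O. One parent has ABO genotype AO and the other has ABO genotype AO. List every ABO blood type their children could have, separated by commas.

O, A

Gametes from AO × AO give offspring ABO genotypes AA, AO, OO, i.e. phenotypes O, A.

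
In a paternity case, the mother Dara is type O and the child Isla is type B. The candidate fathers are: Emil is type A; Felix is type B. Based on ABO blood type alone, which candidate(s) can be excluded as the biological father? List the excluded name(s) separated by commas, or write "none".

A candidate is excluded only if no genotype consistent with his phenotype could produce a type B child with a type O mother.
Emil (type A): no genotype consistent with that phenotype can produce a type-B child with a type-O mother.

Emil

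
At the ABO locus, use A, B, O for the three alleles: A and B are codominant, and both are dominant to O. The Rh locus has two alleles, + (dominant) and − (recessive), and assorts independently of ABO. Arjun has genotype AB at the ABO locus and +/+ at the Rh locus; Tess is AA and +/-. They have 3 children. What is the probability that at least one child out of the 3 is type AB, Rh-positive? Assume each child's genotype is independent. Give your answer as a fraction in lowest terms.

7/8

ABO cross AB × AA → 1/2 A, 1/2 AB.
Rh cross +/+ × +/- → 1 Rh+; so P(type AB, Rh-positive) = 1/2 × 1 = 1/2 per child.
P(none) = (1/2)^3 = 1/8; P(at least one) = 1 − 1/8 = 7/8.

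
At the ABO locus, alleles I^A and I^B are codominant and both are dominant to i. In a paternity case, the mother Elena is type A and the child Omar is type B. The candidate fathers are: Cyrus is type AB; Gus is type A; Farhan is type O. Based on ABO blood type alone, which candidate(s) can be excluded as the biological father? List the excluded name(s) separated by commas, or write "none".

Gus, Farhan

A candidate is excluded only if no genotype consistent with his phenotype could produce a type B child with a type A mother.
Gus (type A): no genotype consistent with that phenotype can produce a type-B child with a type-A mother.
Farhan (type O): no genotype consistent with that phenotype can produce a type-B child with a type-A mother.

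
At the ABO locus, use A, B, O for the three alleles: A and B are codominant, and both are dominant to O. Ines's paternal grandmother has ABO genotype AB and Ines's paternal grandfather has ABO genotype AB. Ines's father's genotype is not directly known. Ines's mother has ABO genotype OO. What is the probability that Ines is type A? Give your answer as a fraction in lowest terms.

Ines's father's ABO genotype from AB × AB: 1/4 AA, 1/2 AB, 1/4 BB.
Crossing each possibility with the mother OO and summing P(type A): 1/4·1 + 1/2·1/2 + 1/4·0 = 1/2.

1/2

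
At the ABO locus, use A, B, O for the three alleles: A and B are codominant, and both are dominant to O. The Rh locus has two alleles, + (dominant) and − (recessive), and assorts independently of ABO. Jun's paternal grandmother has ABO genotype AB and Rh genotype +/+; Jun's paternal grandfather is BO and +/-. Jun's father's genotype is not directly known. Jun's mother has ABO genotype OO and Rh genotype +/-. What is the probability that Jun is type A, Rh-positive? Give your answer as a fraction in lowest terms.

Jun's father's ABO genotype from AB × BO: 1/4 AB, 1/4 AO, 1/4 BB, 1/4 BO.
Crossing each possibility with the mother OO and summing P(type A): 1/4·1/2 + 1/4·1/2 + 1/4·0 + 1/4·0 = 1/4.
Similarly for Rh via the father's Rh distribution: P(Rh+) = 7/8.
Independent loci: 1/4 × 7/8 = 7/32.

7/32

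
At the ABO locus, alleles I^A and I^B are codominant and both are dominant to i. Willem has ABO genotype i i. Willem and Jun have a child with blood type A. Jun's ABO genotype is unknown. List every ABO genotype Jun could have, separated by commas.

I^A I^A, I^A I^B, I^A i

For each candidate genotype of Jun, check whether crossing it with i i can produce every observed child phenotype.
  I^A I^A → possible child types {A} ✓
  I^A I^B → possible child types {A, B} ✓
  I^A i → possible child types {O, A} ✓
  I^B I^B → possible child types {B} ✗
  I^B i → possible child types {O, B} ✗
  i i → possible child types {O} ✗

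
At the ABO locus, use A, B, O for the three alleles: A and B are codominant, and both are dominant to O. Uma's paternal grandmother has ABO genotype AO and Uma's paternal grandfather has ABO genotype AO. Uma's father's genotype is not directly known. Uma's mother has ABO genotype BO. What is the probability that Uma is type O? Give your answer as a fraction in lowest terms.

1/4

Uma's father's ABO genotype from AO × AO: 1/4 AA, 1/2 AO, 1/4 OO.
Crossing each possibility with the mother BO and summing P(type O): 1/4·0 + 1/2·1/4 + 1/4·1/2 = 1/4.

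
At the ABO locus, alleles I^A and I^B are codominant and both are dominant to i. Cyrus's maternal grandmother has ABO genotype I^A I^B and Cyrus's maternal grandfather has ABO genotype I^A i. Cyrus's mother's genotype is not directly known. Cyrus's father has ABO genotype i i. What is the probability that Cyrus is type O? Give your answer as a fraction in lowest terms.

Cyrus's mother's ABO genotype from I^A I^B × I^A i: 1/4 I^A I^A, 1/4 I^A I^B, 1/4 I^A i, 1/4 I^B i.
Crossing each possibility with the father i i and summing P(type O): 1/4·0 + 1/4·0 + 1/4·1/2 + 1/4·1/2 = 1/4.

1/4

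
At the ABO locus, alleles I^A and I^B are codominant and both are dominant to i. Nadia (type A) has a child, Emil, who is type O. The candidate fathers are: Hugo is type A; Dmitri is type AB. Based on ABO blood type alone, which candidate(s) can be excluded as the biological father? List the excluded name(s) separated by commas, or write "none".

A candidate is excluded only if no genotype consistent with his phenotype could produce a type O child with a type A mother.
Dmitri (type AB): no genotype consistent with that phenotype can produce a type-O child with a type-A mother.

Dmitri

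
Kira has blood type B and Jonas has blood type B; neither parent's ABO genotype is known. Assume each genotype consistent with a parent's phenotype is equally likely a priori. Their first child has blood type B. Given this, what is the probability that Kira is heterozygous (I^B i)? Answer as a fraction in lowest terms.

Possible genotypes: Kira ∈ {I^B I^B, I^B i}; Jonas ∈ {I^B I^B, I^B i}.
Weight each parental genotype pair by prior × P(type-B child):
  I^B I^B × I^B I^B: posterior weight 4/15.
  I^B I^B × I^B i: posterior weight 4/15.
  I^B i × I^B I^B: posterior weight 4/15.
  I^B i × I^B i: posterior weight 1/5.
Sum the posterior weight over pairs where Kira is I^B i: 7/15.

7/15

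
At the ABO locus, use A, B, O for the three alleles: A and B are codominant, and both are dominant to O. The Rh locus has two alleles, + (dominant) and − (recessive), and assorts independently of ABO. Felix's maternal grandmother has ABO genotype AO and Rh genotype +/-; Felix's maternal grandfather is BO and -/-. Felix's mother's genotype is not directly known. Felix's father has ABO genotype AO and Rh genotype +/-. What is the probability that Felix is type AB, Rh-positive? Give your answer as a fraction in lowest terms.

5/64

Felix's mother's ABO genotype from AO × BO: 1/4 AB, 1/4 AO, 1/4 BO, 1/4 OO.
Crossing each possibility with the father AO and summing P(type AB): 1/4·1/4 + 1/4·0 + 1/4·1/4 + 1/4·0 = 1/8.
Similarly for Rh via the mother's Rh distribution: P(Rh+) = 5/8.
Independent loci: 1/8 × 5/8 = 5/64.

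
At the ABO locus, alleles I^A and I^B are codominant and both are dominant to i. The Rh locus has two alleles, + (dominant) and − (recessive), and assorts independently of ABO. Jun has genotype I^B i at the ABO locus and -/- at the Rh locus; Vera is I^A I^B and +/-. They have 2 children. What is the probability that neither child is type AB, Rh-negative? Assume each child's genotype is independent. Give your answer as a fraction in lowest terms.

ABO cross I^B i × I^A I^B → 1/4 A, 1/2 B, 1/4 AB.
Rh cross -/- × +/- → 1/2 Rh+, 1/2 Rh-; so P(type AB, Rh-negative) = 1/4 × 1/2 = 1/8 per child.
P(not type AB, Rh-negative) = 7/8 for one child; (7/8)^2 = 49/64.

49/64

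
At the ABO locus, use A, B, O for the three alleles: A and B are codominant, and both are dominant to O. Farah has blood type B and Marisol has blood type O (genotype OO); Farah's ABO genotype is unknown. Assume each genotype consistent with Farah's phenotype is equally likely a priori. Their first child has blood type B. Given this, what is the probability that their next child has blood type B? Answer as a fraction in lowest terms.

Possible genotypes: Farah ∈ {BB, BO}; Marisol ∈ {OO}.
Weight each parental genotype pair by prior × P(type-B child):
  BB × OO: posterior weight 2/3; P(next child type B) = 1.
  BO × OO: posterior weight 1/3; P(next child type B) = 1/2.
Weighted sum = 5/6.

5/6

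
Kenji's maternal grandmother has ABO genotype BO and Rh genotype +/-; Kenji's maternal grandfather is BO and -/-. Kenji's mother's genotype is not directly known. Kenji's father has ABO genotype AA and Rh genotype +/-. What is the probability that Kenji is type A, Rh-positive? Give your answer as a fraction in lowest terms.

Kenji's mother's ABO genotype from BO × BO: 1/4 BB, 1/2 BO, 1/4 OO.
Crossing each possibility with the father AA and summing P(type A): 1/4·0 + 1/2·1/2 + 1/4·1 = 1/2.
Similarly for Rh via the mother's Rh distribution: P(Rh+) = 5/8.
Independent loci: 1/2 × 5/8 = 5/16.

5/16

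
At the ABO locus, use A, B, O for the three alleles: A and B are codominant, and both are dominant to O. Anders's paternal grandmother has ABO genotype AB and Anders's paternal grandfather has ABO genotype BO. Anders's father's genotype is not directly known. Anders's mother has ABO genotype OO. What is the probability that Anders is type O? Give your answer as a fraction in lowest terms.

1/4

Anders's father's ABO genotype from AB × BO: 1/4 AB, 1/4 AO, 1/4 BB, 1/4 BO.
Crossing each possibility with the mother OO and summing P(type O): 1/4·0 + 1/4·1/2 + 1/4·0 + 1/4·1/2 = 1/4.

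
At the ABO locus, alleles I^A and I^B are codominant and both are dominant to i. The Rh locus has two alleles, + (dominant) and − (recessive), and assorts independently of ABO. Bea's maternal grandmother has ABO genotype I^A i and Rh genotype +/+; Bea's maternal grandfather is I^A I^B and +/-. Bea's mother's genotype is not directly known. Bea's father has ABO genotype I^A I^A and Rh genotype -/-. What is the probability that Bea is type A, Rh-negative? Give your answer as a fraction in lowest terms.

Bea's mother's ABO genotype from I^A i × I^A I^B: 1/4 I^A I^A, 1/4 I^A I^B, 1/4 I^A i, 1/4 I^B i.
Crossing each possibility with the father I^A I^A and summing P(type A): 1/4·1 + 1/4·1/2 + 1/4·1 + 1/4·1/2 = 3/4.
Similarly for Rh via the mother's Rh distribution: P(Rh-) = 1/4.
Independent loci: 3/4 × 1/4 = 3/16.

3/16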